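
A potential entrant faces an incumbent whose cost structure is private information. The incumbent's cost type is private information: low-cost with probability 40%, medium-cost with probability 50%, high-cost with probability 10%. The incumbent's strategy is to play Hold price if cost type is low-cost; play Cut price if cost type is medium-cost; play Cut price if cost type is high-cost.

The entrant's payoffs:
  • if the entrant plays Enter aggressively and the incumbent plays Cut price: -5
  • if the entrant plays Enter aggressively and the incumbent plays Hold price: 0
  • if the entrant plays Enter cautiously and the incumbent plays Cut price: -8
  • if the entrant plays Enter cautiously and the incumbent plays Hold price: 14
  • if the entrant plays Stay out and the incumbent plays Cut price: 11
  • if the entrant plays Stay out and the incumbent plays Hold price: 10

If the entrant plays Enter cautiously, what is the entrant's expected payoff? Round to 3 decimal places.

0.800

E[Enter cautiously] = 0.4·14 + 0.5·(-8) + 0.1·(-8) = 5.6 + (-4) + (-0.8) = 0.8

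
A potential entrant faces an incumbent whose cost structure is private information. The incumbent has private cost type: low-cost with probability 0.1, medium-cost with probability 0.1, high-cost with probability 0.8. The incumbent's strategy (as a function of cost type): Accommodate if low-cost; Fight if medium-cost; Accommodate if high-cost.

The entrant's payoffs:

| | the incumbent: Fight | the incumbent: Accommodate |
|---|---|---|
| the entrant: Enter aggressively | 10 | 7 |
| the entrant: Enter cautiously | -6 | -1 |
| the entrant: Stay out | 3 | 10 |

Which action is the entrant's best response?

Stay out

Compute the entrant's expected payoff for each action, taking the expectation over the incumbent's type.
E[Enter aggressively] = 0.1·(7) + 0.1·(10) + 0.8·(7) = 7.3
E[Enter cautiously] = 0.1·(-1) + 0.1·(-6) + 0.8·(-1) = -1.5
E[Stay out] = 0.1·(10) + 0.1·(3) + 0.8·(10) = 9.3
Best response: Stay out (9.3 is the largest).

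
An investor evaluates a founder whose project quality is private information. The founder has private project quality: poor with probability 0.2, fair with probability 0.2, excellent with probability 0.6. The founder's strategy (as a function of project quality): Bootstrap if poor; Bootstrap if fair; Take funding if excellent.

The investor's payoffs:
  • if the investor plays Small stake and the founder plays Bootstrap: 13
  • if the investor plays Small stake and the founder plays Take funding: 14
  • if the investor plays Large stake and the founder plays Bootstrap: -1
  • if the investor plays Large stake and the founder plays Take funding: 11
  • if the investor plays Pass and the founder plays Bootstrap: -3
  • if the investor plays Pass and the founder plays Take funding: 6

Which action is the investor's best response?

Small stake

Compute the investor's expected payoff for each action, taking the expectation over the founder's type.
E[Small stake] = 0.2·(13) + 0.2·(13) + 0.6·(14) = 13.6
E[Large stake] = 0.2·(-1) + 0.2·(-1) + 0.6·(11) = 6.2
E[Pass] = 0.2·(-3) + 0.2·(-3) + 0.6·(6) = 2.4
Best response: Small stake (13.6 is the largest).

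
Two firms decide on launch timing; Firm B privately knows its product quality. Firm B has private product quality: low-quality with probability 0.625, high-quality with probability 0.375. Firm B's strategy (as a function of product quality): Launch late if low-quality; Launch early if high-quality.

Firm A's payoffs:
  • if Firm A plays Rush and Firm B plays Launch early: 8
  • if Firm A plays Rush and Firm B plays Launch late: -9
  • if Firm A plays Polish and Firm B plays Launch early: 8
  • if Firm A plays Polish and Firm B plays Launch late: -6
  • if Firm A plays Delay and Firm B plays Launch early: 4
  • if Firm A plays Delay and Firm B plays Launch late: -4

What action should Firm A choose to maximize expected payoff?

Compute Firm A's expected payoff for each action, taking the expectation over Firm B's type.
E[Rush] = 0.625·(-9) + 0.375·(8) = -2.625
E[Polish] = 0.625·(-6) + 0.375·(8) = -0.75
E[Delay] = 0.625·(-4) + 0.375·(4) = -1
Best response: Polish (-0.75 is the largest).

Polish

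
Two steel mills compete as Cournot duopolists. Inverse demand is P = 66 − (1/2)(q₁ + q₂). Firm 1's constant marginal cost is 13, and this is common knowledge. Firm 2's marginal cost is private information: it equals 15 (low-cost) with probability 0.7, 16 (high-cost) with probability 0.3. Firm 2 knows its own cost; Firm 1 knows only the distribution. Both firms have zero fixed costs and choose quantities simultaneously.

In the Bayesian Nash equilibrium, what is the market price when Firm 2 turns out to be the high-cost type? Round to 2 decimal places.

31.78

Firm 2 with cost c maximizes (66 − (1/2)(q₁+q₂) − c)·q₂, giving q₂(c) = (66 − c − (1/2)q₁).
E[c₂] = 0.7·15 + 0.3·16 = 15.3
Firm 1's FOC against E[q₂] yields q₁ = (66 − 2·13 + E[c₂])/(3/2) = (66 − 26 + 15.3)/(3/2) = 36.8667.
q₂(high-cost) = 31.5667, so P = 66 − (1/2)·(36.8667 + 31.5667) = 31.7833.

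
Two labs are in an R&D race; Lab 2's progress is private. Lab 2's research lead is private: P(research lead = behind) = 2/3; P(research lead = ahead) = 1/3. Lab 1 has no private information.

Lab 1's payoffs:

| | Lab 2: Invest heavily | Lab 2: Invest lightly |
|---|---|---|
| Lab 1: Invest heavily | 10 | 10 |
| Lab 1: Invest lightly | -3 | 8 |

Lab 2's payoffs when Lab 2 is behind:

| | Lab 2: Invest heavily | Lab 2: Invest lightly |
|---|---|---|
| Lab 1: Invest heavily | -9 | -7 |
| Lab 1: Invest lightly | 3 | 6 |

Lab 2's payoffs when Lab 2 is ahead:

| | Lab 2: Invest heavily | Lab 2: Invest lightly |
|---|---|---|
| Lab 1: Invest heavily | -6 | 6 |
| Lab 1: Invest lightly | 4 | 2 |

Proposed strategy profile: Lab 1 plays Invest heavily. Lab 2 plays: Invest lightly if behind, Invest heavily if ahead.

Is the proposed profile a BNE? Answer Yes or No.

Lab 1 plays Invest heavily: E[Invest heavily] = 2/3·(10) + 1/3·(10) = 10; E[Invest lightly] = 13/3. Best-responding. ✓
Lab 2 (research lead behind), facing Invest heavily: Invest heavily gives -9, Invest lightly gives -7. Proposed Invest lightly is best. ✓
Lab 2 (research lead ahead), facing Invest heavily: Invest heavily gives -6, Invest lightly gives 6. Proposed Invest heavily is not best — profitable deviation exists. ✗

No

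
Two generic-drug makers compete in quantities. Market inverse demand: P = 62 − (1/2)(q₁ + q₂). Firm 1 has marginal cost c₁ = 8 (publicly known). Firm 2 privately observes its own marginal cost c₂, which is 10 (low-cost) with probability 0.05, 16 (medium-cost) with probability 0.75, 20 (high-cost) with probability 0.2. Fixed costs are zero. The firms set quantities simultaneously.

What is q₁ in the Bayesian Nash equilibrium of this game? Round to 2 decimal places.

Type-c best response for Firm 2: q₂(c) = (62 − c) − q₁/2.
Firm 1 maximizes expected profit; its first-order condition is 62 − q₁ − (1/2)E[q₂] − 8 = 0.
Substituting E[q₂] and solving: E[c₂] = 16.5, so q₁ = (62 − 2·8 + 16.5)/(3/2) = 41.6667.

41.67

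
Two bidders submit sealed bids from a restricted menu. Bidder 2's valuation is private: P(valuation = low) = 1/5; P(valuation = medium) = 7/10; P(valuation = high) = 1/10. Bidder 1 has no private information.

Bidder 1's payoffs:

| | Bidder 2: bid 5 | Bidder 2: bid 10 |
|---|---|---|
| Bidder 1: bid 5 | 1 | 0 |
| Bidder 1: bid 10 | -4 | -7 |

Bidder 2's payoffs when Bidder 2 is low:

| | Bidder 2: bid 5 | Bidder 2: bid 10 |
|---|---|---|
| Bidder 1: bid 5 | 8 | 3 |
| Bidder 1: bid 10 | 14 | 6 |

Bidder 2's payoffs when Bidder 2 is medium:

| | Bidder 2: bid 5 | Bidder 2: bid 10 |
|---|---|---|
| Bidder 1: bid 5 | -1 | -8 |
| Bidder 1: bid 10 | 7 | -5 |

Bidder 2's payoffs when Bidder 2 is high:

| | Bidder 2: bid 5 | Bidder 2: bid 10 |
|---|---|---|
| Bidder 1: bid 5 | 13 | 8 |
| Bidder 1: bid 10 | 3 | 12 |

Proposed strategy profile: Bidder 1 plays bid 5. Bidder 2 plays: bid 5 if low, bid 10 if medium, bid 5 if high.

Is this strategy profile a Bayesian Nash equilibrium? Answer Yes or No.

A profile is a BNE iff every type of every player is best-responding given beliefs about the other side.
Bidder 1 plays bid 5: E[bid 5] = 1/5·(1) + 7/10·(0) + 1/10·(1) = 3/10; E[bid 10] = -61/10. Best-responding. ✓
Bidder 2 (valuation low), facing bid 5: bid 5 gives 8, bid 10 gives 3. Proposed bid 5 is best. ✓
Bidder 2 (valuation medium), facing bid 5: bid 5 gives -1, bid 10 gives -8. Proposed bid 10 is not best — profitable deviation exists. ✗
Bidder 2 (valuation high), facing bid 5: bid 5 gives 13, bid 10 gives 8. Proposed bid 5 is best. ✓

No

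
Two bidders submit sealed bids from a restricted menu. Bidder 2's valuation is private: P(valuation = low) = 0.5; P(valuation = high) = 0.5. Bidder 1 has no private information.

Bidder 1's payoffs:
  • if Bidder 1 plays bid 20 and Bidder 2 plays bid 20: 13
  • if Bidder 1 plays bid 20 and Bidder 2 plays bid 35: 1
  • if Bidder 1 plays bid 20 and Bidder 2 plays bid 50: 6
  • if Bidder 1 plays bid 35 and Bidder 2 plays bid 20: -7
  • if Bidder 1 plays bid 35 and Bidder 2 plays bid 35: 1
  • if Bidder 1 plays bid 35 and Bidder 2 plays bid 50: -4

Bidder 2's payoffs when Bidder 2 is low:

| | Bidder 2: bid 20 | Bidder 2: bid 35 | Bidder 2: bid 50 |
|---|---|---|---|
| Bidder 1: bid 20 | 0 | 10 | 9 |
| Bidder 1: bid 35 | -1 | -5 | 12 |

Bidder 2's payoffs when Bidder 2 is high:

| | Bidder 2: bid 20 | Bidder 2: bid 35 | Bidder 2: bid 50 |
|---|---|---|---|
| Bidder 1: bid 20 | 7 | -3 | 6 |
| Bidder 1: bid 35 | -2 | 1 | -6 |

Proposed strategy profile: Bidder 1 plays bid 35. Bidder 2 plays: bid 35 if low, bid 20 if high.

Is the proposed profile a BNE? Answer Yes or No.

A profile is a BNE iff every type of every player is best-responding given beliefs about the other side.
Bidder 1 plays bid 35: E[bid 35] = 0.5·(1) + 0.5·(-7) = -3; E[bid 20] = 7. Not best-responding. ✗
Bidder 2 (valuation low), facing bid 35: bid 20 gives -1, bid 35 gives -5, bid 50 gives 12. Proposed bid 35 is not best — profitable deviation exists. ✗
Bidder 2 (valuation high), facing bid 35: bid 20 gives -2, bid 35 gives 1, bid 50 gives -6. Proposed bid 20 is not best — profitable deviation exists. ✗

No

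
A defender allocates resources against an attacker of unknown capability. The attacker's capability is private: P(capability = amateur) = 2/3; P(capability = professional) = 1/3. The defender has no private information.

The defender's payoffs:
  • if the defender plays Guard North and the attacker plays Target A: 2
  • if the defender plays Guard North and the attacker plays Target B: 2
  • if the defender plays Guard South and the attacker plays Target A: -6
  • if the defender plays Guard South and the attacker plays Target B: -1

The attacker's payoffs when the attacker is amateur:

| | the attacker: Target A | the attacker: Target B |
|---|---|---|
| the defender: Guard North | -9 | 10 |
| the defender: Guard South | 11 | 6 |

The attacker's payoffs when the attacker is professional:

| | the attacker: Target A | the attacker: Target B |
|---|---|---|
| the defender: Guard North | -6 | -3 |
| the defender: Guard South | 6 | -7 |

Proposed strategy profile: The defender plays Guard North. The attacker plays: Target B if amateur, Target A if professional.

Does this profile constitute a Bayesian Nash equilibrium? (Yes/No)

No

The defender plays Guard North: E[Guard North] = 2/3·(2) + 1/3·(2) = 2; E[Guard South] = -8/3. Best-responding. ✓
The attacker (capability amateur), facing Guard North: Target A gives -9, Target B gives 10. Proposed Target B is best. ✓
The attacker (capability professional), facing Guard North: Target A gives -6, Target B gives -3. Proposed Target A is not best — profitable deviation exists. ✗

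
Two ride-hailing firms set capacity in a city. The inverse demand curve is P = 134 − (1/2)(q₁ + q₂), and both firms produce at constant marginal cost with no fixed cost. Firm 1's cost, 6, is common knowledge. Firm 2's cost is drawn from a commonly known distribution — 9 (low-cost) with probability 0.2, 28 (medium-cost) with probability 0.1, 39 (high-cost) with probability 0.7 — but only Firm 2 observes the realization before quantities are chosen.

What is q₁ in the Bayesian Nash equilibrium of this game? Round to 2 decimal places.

102.60

Type-c best response for Firm 2: q₂(c) = (134 − c) − q₁/2.
Firm 1 maximizes expected profit; its first-order condition is 134 − q₁ − (1/2)E[q₂] − 6 = 0.
Substituting E[q₂] and solving: E[c₂] = 31.9, so q₁ = (134 − 2·6 + 31.9)/(3/2) = 102.6.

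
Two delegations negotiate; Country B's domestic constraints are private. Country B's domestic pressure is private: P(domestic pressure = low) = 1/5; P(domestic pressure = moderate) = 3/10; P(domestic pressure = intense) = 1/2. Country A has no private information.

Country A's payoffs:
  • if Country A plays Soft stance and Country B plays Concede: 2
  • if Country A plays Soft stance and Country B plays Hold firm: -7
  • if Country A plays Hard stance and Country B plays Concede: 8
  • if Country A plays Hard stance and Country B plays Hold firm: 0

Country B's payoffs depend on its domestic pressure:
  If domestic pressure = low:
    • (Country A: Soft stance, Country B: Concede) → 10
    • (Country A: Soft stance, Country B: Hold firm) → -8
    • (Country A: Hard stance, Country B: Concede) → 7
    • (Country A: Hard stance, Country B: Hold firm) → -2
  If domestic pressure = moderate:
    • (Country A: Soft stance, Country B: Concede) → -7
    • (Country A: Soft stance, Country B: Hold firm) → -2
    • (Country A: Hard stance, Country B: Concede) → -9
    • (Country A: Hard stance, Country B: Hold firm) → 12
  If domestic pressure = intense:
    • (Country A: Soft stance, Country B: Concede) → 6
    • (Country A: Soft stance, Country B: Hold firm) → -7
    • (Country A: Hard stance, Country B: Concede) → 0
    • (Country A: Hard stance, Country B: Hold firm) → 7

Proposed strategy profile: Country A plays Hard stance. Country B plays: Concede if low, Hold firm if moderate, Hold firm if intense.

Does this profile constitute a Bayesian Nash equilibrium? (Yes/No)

Yes

A profile is a BNE iff every type of every player is best-responding given beliefs about the other side.
Country A plays Hard stance: E[Hard stance] = 1/5·(8) + 3/10·(0) + 1/2·(0) = 8/5; E[Soft stance] = -26/5. Best-responding. ✓
Country B (domestic pressure low), facing Hard stance: Concede gives 7, Hold firm gives -2. Proposed Concede is best. ✓
Country B (domestic pressure moderate), facing Hard stance: Concede gives -9, Hold firm gives 12. Proposed Hold firm is best. ✓
Country B (domestic pressure intense), facing Hard stance: Concede gives 0, Hold firm gives 7. Proposed Hold firm is best. ✓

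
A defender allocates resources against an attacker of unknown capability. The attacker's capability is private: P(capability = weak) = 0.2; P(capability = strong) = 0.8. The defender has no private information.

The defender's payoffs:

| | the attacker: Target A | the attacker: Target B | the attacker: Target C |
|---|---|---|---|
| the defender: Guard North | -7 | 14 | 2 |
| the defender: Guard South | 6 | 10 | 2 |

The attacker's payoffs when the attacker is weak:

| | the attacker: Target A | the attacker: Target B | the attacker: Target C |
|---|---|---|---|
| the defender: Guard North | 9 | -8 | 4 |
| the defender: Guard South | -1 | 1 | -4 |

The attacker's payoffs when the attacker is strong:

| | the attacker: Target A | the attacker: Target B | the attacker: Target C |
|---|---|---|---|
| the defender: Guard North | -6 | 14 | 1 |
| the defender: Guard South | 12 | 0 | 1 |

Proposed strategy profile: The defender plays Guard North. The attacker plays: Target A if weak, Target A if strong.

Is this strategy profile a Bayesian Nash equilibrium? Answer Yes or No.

No

A profile is a BNE iff every type of every player is best-responding given beliefs about the other side.
The defender plays Guard North: E[Guard North] = 0.2·(-7) + 0.8·(-7) = -7; E[Guard South] = 6. Not best-responding. ✗
The attacker (capability weak), facing Guard North: Target A gives 9, Target B gives -8, Target C gives 4. Proposed Target A is best. ✓
The attacker (capability strong), facing Guard North: Target A gives -6, Target B gives 14, Target C gives 1. Proposed Target A is not best — profitable deviation exists. ✗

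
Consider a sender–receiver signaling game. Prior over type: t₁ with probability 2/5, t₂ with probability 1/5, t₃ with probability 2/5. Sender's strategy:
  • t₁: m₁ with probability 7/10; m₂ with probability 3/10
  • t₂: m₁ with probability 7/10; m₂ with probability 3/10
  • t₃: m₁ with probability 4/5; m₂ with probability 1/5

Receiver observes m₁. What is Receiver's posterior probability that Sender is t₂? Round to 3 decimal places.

0.189

P(m₁) = (2/5)·(7/10) + (1/5)·(7/10) + (2/5)·(4/5) = 37/50
P(t₂ | m₁) = ((1/5)·(7/10)) / (37/50) = (7/50) / (37/50) = 7/37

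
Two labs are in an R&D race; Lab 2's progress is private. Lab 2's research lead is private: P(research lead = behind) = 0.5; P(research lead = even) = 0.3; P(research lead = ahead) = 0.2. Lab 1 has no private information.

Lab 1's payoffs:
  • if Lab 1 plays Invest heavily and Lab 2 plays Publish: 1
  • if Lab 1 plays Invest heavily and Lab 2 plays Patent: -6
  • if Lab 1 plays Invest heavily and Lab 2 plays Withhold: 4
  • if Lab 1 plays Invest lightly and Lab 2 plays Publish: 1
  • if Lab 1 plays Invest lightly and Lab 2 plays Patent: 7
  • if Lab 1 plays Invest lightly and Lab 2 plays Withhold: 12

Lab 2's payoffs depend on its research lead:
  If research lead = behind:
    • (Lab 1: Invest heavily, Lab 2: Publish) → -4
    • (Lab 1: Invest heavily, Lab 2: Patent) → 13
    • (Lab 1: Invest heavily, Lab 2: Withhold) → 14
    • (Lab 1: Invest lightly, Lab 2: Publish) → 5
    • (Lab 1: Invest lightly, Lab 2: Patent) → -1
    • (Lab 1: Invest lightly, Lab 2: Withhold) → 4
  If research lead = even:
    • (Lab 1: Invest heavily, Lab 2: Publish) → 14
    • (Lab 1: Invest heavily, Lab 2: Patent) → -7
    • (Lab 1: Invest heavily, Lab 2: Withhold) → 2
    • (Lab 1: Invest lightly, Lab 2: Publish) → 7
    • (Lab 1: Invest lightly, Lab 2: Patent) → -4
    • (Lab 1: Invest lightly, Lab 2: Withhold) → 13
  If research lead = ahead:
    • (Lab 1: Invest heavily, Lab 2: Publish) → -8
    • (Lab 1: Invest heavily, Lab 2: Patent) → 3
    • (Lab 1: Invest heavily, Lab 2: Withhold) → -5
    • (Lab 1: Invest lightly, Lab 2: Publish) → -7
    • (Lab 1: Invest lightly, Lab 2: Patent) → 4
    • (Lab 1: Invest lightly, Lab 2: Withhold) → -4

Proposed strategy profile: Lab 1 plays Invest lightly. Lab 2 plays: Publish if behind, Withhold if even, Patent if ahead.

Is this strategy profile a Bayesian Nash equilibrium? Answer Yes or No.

Yes

A profile is a BNE iff every type of every player is best-responding given beliefs about the other side.
Lab 1 plays Invest lightly: E[Invest lightly] = 0.5·(1) + 0.3·(12) + 0.2·(7) = 5.5; E[Invest heavily] = 0.5. Best-responding. ✓
Lab 2 (research lead behind), facing Invest lightly: Publish gives 5, Patent gives -1, Withhold gives 4. Proposed Publish is best. ✓
Lab 2 (research lead even), facing Invest lightly: Publish gives 7, Patent gives -4, Withhold gives 13. Proposed Withhold is best. ✓
Lab 2 (research lead ahead), facing Invest lightly: Publish gives -7, Patent gives 4, Withhold gives -4. Proposed Patent is best. ✓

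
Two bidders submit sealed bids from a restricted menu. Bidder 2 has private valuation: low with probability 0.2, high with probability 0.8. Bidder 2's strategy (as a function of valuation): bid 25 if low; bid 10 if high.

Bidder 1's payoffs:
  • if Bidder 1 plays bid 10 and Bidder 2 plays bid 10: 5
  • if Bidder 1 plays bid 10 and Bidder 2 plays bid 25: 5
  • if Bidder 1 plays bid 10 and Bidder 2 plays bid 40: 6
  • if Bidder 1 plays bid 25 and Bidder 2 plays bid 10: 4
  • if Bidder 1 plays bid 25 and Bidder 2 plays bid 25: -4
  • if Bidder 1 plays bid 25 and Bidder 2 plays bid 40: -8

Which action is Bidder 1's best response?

bid 10

E[bid 10] = 0.2·(5) + 0.8·(5) = 5
E[bid 25] = 0.2·(-4) + 0.8·(4) = 2.4
Best response: bid 10 (5 is the largest).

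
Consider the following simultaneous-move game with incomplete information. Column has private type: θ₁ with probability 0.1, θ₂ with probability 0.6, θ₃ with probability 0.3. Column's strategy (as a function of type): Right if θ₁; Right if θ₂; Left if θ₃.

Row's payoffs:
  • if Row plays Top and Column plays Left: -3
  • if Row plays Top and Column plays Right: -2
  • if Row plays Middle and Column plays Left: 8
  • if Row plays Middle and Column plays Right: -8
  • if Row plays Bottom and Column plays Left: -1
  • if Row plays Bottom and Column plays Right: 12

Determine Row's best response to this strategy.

Bottom

E[Top] = 0.1·(-2) + 0.6·(-2) + 0.3·(-3) = -2.3
E[Middle] = 0.1·(-8) + 0.6·(-8) + 0.3·(8) = -3.2
E[Bottom] = 0.1·(12) + 0.6·(12) + 0.3·(-1) = 8.1
Best response: Bottom (8.1 is the largest).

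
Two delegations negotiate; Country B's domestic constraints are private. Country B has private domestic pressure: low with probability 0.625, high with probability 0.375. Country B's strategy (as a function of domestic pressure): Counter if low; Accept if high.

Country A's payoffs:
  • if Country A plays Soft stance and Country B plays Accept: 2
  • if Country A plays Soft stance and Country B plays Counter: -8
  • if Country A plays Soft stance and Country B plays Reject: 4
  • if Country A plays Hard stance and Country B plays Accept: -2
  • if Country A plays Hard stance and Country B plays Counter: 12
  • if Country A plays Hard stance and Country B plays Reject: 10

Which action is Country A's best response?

Hard stance

E[Soft stance] = 0.625·(-8) + 0.375·(2) = -4.25
E[Hard stance] = 0.625·(12) + 0.375·(-2) = 6.75
Best response: Hard stance (6.75 is the largest).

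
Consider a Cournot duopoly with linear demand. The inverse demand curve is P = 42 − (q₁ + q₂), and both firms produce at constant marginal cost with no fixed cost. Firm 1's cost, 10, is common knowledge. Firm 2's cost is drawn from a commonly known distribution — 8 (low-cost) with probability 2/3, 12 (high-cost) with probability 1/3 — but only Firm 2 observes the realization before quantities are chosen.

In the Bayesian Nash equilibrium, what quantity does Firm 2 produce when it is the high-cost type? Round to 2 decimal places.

Type-c best response for Firm 2: q₂(c) = (42 − c)/2 − q₁/2.
Firm 1 maximizes expected profit; its first-order condition is 42 − 2q₁ − E[q₂] − 10 = 0.
Substituting E[q₂] and solving: E[c₂] = 9.33333, so q₁ = (42 − 2·10 + 9.33333)/3 = 10.4444.
q₂(high-cost) = (42 − 12 − 10.4444)/2 = 9.77778.

9.78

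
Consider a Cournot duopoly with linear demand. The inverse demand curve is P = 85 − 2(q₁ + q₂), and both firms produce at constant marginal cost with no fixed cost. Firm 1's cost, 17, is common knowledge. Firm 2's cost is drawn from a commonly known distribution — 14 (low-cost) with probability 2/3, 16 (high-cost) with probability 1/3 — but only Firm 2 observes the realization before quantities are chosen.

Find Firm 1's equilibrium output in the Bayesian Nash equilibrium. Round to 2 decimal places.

Type-c best response for Firm 2: q₂(c) = (85 − c)/4 − q₁/2.
Firm 1 maximizes expected profit; its first-order condition is 85 − 4q₁ − 2E[q₂] − 17 = 0.
Substituting E[q₂] and solving: E[c₂] = 14.6667, so q₁ = (85 − 2·17 + 14.6667)/6 = 10.9444.

10.94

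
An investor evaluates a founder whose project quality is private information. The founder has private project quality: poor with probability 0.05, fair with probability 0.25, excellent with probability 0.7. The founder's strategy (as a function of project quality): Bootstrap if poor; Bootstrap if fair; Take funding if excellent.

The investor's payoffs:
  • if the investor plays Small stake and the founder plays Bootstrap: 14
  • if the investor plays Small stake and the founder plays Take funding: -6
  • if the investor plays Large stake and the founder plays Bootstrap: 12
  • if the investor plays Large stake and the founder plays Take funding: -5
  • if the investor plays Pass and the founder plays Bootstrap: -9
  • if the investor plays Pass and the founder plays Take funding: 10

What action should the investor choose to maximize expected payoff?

E[Small stake] = 0.05·(14) + 0.25·(14) + 0.7·(-6) = 0
E[Large stake] = 0.05·(12) + 0.25·(12) + 0.7·(-5) = 0.1
E[Pass] = 0.05·(-9) + 0.25·(-9) + 0.7·(10) = 4.3
Best response: Pass (4.3 is the largest).

Pass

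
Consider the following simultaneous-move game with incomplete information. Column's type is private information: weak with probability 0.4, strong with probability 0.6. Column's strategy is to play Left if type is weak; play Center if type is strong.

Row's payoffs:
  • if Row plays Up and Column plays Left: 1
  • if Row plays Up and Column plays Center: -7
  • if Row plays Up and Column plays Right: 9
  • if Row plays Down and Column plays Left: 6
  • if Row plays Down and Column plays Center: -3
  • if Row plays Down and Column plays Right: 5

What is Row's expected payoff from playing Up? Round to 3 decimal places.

E[Up] = 0.4·1 + 0.6·(-7) = 0.4 + (-4.2) = -3.8

-3.800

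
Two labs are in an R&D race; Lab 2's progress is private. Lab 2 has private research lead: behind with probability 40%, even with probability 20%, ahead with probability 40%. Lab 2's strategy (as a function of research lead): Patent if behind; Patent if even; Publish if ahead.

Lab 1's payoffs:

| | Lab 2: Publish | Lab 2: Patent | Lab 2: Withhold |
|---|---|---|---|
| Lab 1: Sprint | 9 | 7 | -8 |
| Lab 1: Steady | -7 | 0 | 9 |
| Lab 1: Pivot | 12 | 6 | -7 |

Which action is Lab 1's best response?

Compute Lab 1's expected payoff for each action, taking the expectation over Lab 2's type.
E[Sprint] = 0.4·(7) + 0.2·(7) + 0.4·(9) = 7.8
E[Steady] = 0.4·(0) + 0.2·(0) + 0.4·(-7) = -2.8
E[Pivot] = 0.4·(6) + 0.2·(6) + 0.4·(12) = 8.4
Best response: Pivot (8.4 is the largest).

Pivot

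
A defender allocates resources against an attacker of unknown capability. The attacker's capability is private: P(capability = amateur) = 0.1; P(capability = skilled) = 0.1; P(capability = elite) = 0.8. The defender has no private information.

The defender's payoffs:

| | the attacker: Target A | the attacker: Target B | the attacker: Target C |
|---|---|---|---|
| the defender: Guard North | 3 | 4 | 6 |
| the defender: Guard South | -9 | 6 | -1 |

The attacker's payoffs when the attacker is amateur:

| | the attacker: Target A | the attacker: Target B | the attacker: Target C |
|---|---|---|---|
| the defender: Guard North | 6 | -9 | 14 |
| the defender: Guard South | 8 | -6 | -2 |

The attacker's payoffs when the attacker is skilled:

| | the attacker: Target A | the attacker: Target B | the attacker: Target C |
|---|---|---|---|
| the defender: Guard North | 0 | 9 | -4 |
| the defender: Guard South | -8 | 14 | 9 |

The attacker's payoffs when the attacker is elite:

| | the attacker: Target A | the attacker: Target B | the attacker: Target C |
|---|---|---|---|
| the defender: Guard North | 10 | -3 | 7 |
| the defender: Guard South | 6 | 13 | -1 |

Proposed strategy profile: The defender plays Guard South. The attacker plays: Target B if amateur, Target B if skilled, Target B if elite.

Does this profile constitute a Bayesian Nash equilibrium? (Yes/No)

No

The defender plays Guard South: E[Guard South] = 0.1·(6) + 0.1·(6) + 0.8·(6) = 6; E[Guard North] = 4. Best-responding. ✓
The attacker (capability amateur), facing Guard South: Target A gives 8, Target B gives -6, Target C gives -2. Proposed Target B is not best — profitable deviation exists. ✗
The attacker (capability skilled), facing Guard South: Target A gives -8, Target B gives 14, Target C gives 9. Proposed Target B is best. ✓
The attacker (capability elite), facing Guard South: Target A gives 6, Target B gives 13, Target C gives -1. Proposed Target B is best. ✓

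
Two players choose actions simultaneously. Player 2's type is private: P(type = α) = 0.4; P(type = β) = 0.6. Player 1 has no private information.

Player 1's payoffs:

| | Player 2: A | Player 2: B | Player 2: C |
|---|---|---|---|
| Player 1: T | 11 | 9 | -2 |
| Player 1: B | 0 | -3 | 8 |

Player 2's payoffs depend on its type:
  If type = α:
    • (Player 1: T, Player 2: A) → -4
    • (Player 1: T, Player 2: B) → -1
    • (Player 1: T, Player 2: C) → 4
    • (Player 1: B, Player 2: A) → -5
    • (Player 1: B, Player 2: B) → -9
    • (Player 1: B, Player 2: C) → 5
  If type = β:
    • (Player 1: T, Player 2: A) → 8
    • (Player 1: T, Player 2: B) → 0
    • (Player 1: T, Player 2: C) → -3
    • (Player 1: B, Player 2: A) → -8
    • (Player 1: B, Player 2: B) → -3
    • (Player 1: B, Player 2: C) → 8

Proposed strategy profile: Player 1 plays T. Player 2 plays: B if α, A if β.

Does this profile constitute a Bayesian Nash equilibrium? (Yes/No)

No

Player 1 plays T: E[T] = 0.4·(9) + 0.6·(11) = 10.2; E[B] = -1.2. Best-responding. ✓
Player 2 (type α), facing T: A gives -4, B gives -1, C gives 4. Proposed B is not best — profitable deviation exists. ✗
Player 2 (type β), facing T: A gives 8, B gives 0, C gives -3. Proposed A is best. ✓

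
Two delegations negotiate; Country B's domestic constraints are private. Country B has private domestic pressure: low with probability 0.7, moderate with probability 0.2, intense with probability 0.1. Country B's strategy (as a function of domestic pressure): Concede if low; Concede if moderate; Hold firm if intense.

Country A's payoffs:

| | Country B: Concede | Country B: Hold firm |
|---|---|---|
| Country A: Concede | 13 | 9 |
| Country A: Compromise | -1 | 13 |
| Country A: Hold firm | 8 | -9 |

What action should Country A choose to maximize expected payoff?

Concede

E[Concede] = 0.7·(13) + 0.2·(13) + 0.1·(9) = 12.6
E[Compromise] = 0.7·(-1) + 0.2·(-1) + 0.1·(13) = 0.4
E[Hold firm] = 0.7·(8) + 0.2·(8) + 0.1·(-9) = 6.3
Best response: Concede (12.6 is the largest).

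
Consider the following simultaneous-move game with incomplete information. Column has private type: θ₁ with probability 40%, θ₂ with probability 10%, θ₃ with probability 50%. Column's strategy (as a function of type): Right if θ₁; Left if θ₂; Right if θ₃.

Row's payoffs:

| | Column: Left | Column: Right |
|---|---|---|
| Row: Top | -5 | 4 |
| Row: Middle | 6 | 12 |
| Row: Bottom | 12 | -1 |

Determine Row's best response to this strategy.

Middle

E[Top] = 0.4·(4) + 0.1·(-5) + 0.5·(4) = 3.1
E[Middle] = 0.4·(12) + 0.1·(6) + 0.5·(12) = 11.4
E[Bottom] = 0.4·(-1) + 0.1·(12) + 0.5·(-1) = 0.3
Best response: Middle (11.4 is the largest).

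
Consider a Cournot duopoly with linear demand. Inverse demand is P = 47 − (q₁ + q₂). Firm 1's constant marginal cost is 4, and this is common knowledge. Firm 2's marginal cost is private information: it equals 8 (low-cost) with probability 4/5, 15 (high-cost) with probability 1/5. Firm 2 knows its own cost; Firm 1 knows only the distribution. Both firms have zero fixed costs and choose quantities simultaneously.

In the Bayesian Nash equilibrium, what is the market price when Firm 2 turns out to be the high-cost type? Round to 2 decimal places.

Each type of Firm 2 best-responds to q₁; Firm 1 best-responds to the expected q₂ over Firm 2's types.
Firm 2 with cost c maximizes (47 − (q₁+q₂) − c)·q₂, giving q₂(c) = (47 − c − q₁)/2.
E[c₂] = 4/5·8 + 1/5·15 = 9.4
Firm 1's FOC against E[q₂] yields q₁ = (47 − 2·4 + E[c₂])/3 = (47 − 8 + 9.4)/3 = 16.1333.
q₂(high-cost) = 7.93333, so P = 47 − (16.1333 + 7.93333) = 22.9333.

22.93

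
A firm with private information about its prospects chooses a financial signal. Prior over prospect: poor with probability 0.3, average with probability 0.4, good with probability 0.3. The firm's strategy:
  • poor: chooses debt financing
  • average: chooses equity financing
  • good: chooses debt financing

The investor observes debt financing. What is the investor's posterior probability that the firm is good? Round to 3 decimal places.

P(debt financing) = 0.3·1 + 0.4·0 + 0.3·1 = 0.6
P(good | debt financing) = (0.3·1) / 0.6 = 0.3 / 0.6 = 0.5

0.500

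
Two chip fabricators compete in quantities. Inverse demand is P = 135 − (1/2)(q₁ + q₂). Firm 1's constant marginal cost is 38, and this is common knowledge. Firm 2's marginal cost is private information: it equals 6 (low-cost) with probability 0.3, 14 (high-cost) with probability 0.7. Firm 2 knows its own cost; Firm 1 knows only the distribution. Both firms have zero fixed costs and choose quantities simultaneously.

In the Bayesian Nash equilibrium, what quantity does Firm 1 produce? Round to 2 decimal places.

47.07

Each type of Firm 2 best-responds to q₁; Firm 1 best-responds to the expected q₂ over Firm 2's types.
Firm 2 with cost c maximizes (135 − (1/2)(q₁+q₂) − c)·q₂, giving q₂(c) = (135 − c − (1/2)q₁).
E[c₂] = 0.3·6 + 0.7·14 = 11.6
Firm 1's FOC against E[q₂] yields q₁ = (135 − 2·38 + E[c₂])/(3/2) = (135 − 76 + 11.6)/(3/2) = 47.0667.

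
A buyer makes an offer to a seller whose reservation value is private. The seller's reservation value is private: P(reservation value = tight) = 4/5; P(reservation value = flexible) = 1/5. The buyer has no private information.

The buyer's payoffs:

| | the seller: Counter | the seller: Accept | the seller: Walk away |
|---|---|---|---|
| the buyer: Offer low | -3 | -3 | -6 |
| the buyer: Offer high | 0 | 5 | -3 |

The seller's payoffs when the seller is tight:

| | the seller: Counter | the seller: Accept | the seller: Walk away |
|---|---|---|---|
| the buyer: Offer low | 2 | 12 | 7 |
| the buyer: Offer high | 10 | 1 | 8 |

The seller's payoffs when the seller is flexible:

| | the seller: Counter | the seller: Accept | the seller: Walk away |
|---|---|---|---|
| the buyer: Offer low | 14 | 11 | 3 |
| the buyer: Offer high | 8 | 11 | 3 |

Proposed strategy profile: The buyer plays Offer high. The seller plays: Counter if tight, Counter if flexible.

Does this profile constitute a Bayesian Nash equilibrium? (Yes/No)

No

A profile is a BNE iff every type of every player is best-responding given beliefs about the other side.
The buyer plays Offer high: E[Offer high] = 4/5·(0) + 1/5·(0) = 0; E[Offer low] = -3. Best-responding. ✓
The seller (reservation value tight), facing Offer high: Counter gives 10, Accept gives 1, Walk away gives 8. Proposed Counter is best. ✓
The seller (reservation value flexible), facing Offer high: Counter gives 8, Accept gives 11, Walk away gives 3. Proposed Counter is not best — profitable deviation exists. ✗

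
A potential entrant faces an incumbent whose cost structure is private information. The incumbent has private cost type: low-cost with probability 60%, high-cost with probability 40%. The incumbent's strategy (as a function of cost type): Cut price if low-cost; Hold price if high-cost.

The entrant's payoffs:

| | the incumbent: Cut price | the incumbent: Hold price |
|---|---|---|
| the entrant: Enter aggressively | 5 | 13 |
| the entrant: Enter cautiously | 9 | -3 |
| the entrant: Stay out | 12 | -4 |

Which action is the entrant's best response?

E[Enter aggressively] = 0.6·(5) + 0.4·(13) = 8.2
E[Enter cautiously] = 0.6·(9) + 0.4·(-3) = 4.2
E[Stay out] = 0.6·(12) + 0.4·(-4) = 5.6
Best response: Enter aggressively (8.2 is the largest).

Enter aggressively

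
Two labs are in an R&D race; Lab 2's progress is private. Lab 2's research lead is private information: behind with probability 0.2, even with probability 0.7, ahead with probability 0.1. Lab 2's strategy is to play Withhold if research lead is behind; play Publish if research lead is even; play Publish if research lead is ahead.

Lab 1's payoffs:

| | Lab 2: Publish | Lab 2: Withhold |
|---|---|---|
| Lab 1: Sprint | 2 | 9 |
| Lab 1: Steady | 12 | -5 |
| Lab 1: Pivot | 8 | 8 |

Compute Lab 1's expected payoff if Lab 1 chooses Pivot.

8

E[Pivot] = 0.2·8 + 0.7·8 + 0.1·8 = 1.6 + 5.6 + 0.8 = 8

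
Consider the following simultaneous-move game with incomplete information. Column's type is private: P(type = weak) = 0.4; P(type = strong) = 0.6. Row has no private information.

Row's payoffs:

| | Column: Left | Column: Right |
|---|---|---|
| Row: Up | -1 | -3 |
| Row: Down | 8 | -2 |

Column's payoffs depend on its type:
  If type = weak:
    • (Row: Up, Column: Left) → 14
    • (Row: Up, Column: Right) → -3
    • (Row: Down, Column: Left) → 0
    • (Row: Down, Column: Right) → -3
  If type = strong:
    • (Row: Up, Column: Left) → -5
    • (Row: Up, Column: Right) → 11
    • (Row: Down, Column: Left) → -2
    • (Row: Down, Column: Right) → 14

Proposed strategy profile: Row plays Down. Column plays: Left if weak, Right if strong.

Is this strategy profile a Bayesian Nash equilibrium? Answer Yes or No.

Yes

Row plays Down: E[Down] = 0.4·(8) + 0.6·(-2) = 2; E[Up] = -2.2. Best-responding. ✓
Column (type weak), facing Down: Left gives 0, Right gives -3. Proposed Left is best. ✓
Column (type strong), facing Down: Left gives -2, Right gives 14. Proposed Right is best. ✓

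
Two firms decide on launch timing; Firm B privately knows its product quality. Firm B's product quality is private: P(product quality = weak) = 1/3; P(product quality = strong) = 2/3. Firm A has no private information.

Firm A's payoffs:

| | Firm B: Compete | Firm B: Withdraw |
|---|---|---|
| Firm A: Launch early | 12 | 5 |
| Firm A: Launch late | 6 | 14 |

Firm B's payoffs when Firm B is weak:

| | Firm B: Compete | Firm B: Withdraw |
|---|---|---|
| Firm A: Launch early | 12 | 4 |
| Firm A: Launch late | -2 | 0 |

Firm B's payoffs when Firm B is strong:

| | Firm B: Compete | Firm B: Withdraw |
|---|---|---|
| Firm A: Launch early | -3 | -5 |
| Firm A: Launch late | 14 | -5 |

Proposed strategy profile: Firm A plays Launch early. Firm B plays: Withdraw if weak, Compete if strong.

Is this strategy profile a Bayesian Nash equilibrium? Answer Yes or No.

No

A profile is a BNE iff every type of every player is best-responding given beliefs about the other side.
Firm A plays Launch early: E[Launch early] = 1/3·(5) + 2/3·(12) = 29/3; E[Launch late] = 26/3. Best-responding. ✓
Firm B (product quality weak), facing Launch early: Compete gives 12, Withdraw gives 4. Proposed Withdraw is not best — profitable deviation exists. ✗
Firm B (product quality strong), facing Launch early: Compete gives -3, Withdraw gives -5. Proposed Compete is best. ✓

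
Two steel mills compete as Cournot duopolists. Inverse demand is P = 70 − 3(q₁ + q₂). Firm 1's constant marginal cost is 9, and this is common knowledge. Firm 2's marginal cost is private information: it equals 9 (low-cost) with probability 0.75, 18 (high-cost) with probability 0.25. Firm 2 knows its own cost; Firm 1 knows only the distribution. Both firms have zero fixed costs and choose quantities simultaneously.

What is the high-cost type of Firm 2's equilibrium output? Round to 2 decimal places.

Firm 2 with cost c maximizes (70 − 3(q₁+q₂) − c)·q₂, giving q₂(c) = (70 − c − 3q₁)/6.
E[c₂] = 0.75·9 + 0.25·18 = 11.25
Firm 1's FOC against E[q₂] yields q₁ = (70 − 2·9 + E[c₂])/9 = (70 − 18 + 11.25)/9 = 7.02778.
q₂(high-cost) = (70 − 18 − 3·7.02778)/6 = 5.15278.

5.15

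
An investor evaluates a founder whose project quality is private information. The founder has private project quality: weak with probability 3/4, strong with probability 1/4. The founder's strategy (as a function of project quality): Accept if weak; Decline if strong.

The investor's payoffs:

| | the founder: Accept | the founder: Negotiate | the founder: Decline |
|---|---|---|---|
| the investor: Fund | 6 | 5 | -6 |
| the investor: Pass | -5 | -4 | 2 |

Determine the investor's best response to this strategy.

E[Fund] = 3/4·(6) + 1/4·(-6) = 3
E[Pass] = 3/4·(-5) + 1/4·(2) = -13/4
Best response: Fund (3 is the largest).

Fund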